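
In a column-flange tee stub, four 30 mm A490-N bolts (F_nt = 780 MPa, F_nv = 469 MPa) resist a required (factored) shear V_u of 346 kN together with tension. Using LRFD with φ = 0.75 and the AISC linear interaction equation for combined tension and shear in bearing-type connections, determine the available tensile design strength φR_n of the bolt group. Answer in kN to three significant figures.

1570 kN

A_b = π·30²/4 = 706.9 mm²; f_rv = 346 × 1000 / (4 × 706.9) = 122.4 MPa.
F'_nt = 1.3 F_nt − (F_nt / φF_nv) f_rv = 1.3·780 − (780/(0.75·469))·122.4 = 742.6 MPa, capped at F_nt → F'_nt = 742.6 MPa.
R_n = F'_nt · A_b · n = 742.6 × 706.9 × 4 / 1000 = 2100 kN.
Design strength φR_n = 0.75 × 2100 = 1570 kN.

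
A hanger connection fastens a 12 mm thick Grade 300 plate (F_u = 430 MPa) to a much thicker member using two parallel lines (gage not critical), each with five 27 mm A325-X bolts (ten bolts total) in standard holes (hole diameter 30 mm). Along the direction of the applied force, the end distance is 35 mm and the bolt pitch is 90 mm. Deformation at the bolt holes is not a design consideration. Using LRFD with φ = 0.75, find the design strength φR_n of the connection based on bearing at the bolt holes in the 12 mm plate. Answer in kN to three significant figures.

2740 kN

Per bolt r_n = 1.5 l_c t F_u ≤ 3.0 d t F_u; upper limit = 3.0 × 27 × 12 × 430 / 1000 = 418 kN.
Edge bolt: l_c = 35 − 30/2 = 20 mm → 1.5 × 20 × 12 × 430 / 1000 = 154.8 → r_n = 154.8 kN.
Interior bolts: l_c = 90 − 30 = 60 mm → 1.5 × 60 × 12 × 430 / 1000 = 464.4 → r_n = 418 kN.
R_n = 2 × 154.8 + 8 × 418 = 3653 kN.
Design strength φR_n = 0.75 × 3653 = 2740 kN.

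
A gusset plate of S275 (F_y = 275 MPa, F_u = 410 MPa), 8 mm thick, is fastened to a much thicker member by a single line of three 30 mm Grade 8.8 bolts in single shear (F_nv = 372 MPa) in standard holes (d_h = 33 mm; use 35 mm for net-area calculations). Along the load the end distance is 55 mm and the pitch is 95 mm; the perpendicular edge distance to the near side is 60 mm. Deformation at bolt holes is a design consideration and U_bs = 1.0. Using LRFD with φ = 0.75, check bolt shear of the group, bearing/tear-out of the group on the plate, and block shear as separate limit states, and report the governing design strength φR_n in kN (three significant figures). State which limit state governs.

Bolt shear: A_b = π·30²/4 = 706.9 mm²; R_n = 372 × 706.9 × 3 × 1 / 1000 = 788.9 kN → 0.75 × 788.9 = 592 kN.
Bearing: edge l_c = 38.5, r_n = 151.5 kN; interior l_c = 62, r_n = 236.2 kN; R_n = 151.5 + 2·236.2 = 623.9 kN → 468 kN.
Block shear: A_gv = 1960, A_nv = 1260, A_nt = 340 mm²; R_n = min(0.6F_uA_nv, 0.6F_yA_gv) + U_bs·F_u·A_nt = 449.4 kN → 337 kN.
Block shear governs: 337 kN.

337 kN (block shear governs)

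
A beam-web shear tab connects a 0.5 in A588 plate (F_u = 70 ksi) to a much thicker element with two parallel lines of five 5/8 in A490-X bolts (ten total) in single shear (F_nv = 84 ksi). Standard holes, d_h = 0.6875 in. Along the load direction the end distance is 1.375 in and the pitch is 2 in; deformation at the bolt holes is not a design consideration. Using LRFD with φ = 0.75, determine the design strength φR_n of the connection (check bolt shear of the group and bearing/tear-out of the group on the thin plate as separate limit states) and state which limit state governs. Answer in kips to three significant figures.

193 kips (bolt shear governs)

Bolt shear: A_b = π·0.625²/4 = 0.3068 in²; R_n = 84 × 0.3068 × 10 × 1 = 257.7 kips → 0.75 × 257.7 = 193 kips.
Bearing (1.5 l_c t F_u ≤ 3.0 d t F_u): upper limit = 3.0·0.625·0.5·70 = 65.62 kips.
  Edge l_c = 1.375 − 0.6875/2 = 1.031 → r_n = 54.14 kips; interior l_c = 2 − 0.6875 = 1.312 → r_n = 65.62 kips.
  R_n,bearing = 2·54.14 + 8·65.62 = 633.3 kips → 0.75 × 633.3 = 475 kips.
Bolt shear governs: 193 kips.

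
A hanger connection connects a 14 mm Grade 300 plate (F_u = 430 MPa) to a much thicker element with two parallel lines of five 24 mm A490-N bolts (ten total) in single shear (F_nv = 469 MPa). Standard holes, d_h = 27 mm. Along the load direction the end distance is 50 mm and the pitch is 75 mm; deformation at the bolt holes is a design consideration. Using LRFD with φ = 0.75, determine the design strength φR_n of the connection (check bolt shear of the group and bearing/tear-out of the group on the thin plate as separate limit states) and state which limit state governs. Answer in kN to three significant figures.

Bolt shear: A_b = π·24²/4 = 452.4 mm²; R_n = 469 × 452.4 × 10 × 1 / 1000 = 2122 kN → 0.75 × 2122 = 1590 kN.
Bearing (1.2 l_c t F_u ≤ 2.4 d t F_u): upper limit = 2.4·24·14·430 / 1000 = 346.8 kN.
  Edge l_c = 50 − 27/2 = 36.5 → r_n = 263.7 kN; interior l_c = 75 − 27 = 48 → r_n = 346.8 kN.
  R_n,bearing = 2·263.7 + 8·346.8 = 3301 kN → 0.75 × 3301 = 2480 kN.
Bolt shear governs: 1590 kN.

1590 kN (bolt shear governs)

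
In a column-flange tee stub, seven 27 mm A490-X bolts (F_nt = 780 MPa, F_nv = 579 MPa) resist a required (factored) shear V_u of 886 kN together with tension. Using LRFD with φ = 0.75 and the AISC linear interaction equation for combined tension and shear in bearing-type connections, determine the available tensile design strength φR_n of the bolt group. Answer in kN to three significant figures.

1850 kN

A_b = π·27²/4 = 572.6 mm²; f_rv = 886 × 1000 / (7 × 572.6) = 221.1 MPa.
F'_nt = 1.3 F_nt − (F_nt / φF_nv) f_rv = 1.3·780 − (780/(0.75·579))·221.1 = 616.9 MPa, capped at F_nt → F'_nt = 616.9 MPa.
R_n = F'_nt · A_b · n = 616.9 × 572.6 × 7 / 1000 = 2473 kN.
Design strength φR_n = 0.75 × 2473 = 1850 kN.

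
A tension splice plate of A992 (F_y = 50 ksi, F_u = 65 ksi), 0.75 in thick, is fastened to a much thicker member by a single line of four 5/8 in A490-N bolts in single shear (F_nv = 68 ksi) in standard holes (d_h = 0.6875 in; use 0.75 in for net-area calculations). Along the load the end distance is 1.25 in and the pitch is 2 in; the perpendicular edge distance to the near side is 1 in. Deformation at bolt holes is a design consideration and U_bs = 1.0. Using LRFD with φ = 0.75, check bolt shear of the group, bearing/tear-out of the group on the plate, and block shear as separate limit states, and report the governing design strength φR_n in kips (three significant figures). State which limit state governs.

62.6 kips (bolt shear governs)

Bolt shear: A_b = π·0.625²/4 = 0.3068 in²; R_n = 68 × 0.3068 × 4 × 1 = 83.45 kips → 0.75 × 83.45 = 62.6 kips.
Bearing: edge l_c = 0.9062, r_n = 53.02 kips; interior l_c = 1.312, r_n = 73.12 kips; R_n = 53.02 + 3·73.12 = 272.4 kips → 204 kips.
Block shear: A_gv = 5.438, A_nv = 3.469, A_nt = 0.4688 in²; R_n = min(0.6F_uA_nv, 0.6F_yA_gv) + U_bs·F_u·A_nt = 165.8 kips → 124 kips.
Bolt shear governs: 62.6 kips.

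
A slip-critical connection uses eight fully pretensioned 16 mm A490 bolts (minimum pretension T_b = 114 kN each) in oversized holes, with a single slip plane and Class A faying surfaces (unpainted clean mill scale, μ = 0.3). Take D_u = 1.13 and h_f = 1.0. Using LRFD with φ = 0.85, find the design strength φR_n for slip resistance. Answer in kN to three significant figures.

263 kN

R_n = μ · D_u · h_f · T_b · n_s · n_b = 0.3 × 1.13 × 1.0 × 114 × 1 × 8 = 309.2 kN.
Design strength φR_n = 0.85 × 309.2 = 263 kN.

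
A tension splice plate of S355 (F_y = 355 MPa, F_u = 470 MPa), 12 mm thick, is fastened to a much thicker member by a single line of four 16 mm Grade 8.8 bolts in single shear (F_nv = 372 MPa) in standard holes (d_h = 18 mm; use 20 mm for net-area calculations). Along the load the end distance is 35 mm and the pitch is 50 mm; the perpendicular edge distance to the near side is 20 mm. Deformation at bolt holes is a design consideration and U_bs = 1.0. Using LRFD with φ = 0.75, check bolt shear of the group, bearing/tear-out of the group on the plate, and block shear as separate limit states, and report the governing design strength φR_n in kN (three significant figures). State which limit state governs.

Bolt shear: A_b = π·16²/4 = 201.1 mm²; R_n = 372 × 201.1 × 4 × 1 / 1000 = 299.2 kN → 0.75 × 299.2 = 224 kN.
Bearing: edge l_c = 26, r_n = 176 kN; interior l_c = 32, r_n = 216.6 kN; R_n = 176 + 3·216.6 = 825.7 kN → 619 kN.
Block shear: A_gv = 2220, A_nv = 1380, A_nt = 120 mm²; R_n = min(0.6F_uA_nv, 0.6F_yA_gv) + U_bs·F_u·A_nt = 445.6 kN → 334 kN.
Bolt shear governs: 224 kN.

224 kN (bolt shear governs)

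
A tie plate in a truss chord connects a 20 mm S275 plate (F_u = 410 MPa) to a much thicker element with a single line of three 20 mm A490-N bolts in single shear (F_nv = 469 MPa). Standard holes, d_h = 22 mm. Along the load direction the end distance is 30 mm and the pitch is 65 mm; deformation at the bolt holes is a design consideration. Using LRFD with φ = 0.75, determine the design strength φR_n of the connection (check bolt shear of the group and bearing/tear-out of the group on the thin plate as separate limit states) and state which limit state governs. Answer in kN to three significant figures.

332 kN (bolt shear governs)

Bolt shear: A_b = π·20²/4 = 314.2 mm²; R_n = 469 × 314.2 × 3 × 1 / 1000 = 442 kN → 0.75 × 442 = 332 kN.
Bearing (1.2 l_c t F_u ≤ 2.4 d t F_u): upper limit = 2.4·20·20·410 / 1000 = 393.6 kN.
  Edge l_c = 30 − 22/2 = 19 → r_n = 187 kN; interior l_c = 65 − 22 = 43 → r_n = 393.6 kN.
  R_n,bearing = 1·187 + 2·393.6 = 974.2 kN → 0.75 × 974.2 = 731 kN.
Bolt shear governs: 332 kN.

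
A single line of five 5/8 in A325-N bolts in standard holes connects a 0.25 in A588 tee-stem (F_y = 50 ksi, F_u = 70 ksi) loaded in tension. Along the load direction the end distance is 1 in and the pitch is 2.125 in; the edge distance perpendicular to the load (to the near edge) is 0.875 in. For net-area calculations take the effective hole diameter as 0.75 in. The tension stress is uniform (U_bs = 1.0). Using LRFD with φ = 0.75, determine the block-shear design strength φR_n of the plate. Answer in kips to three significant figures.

Shear plane L_v = 1 + 4·2.125 = 9.5 in; A_gv = 9.5 × 0.25 = 2.375 in².
A_nv = (9.5 − 4.5·0.75) × 0.25 = 1.531 in².
A_nt = (0.875 − 0.5·0.75) × 0.25 = 0.125 in².
0.6 F_u A_nv = 64.31 kips; 0.6 F_y A_gv = 71.25 kips → shear rupture governs the shear term.
R_n = 64.31 + 1.0 × 70 × 0.125 = 73.06 kips.
Design strength φR_n = 0.75 × 73.06 = 54.8 kips.

54.8 kips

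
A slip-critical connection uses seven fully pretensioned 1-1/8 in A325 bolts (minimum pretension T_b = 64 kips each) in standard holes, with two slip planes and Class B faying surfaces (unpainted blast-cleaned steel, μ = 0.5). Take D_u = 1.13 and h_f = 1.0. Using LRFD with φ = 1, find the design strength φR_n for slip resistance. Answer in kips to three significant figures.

R_n = μ · D_u · h_f · T_b · n_s · n_b = 0.5 × 1.13 × 1.0 × 64 × 2 × 7 = 506.2 kips.
Design strength φR_n = 1 × 506.2 = 506 kips.

506 kips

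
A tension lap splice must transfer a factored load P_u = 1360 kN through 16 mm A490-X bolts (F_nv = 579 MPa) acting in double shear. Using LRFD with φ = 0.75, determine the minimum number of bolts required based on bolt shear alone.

A_b = π·16²/4 = 201.1 mm².
Per-bolt design strength φR_n = 0.75 × 579 × 201.1 × 2 / 1000 = 174.6 kN.
n ≥ 1360 / 174.6 = 7.788 → use 8 bolts.

8 bolts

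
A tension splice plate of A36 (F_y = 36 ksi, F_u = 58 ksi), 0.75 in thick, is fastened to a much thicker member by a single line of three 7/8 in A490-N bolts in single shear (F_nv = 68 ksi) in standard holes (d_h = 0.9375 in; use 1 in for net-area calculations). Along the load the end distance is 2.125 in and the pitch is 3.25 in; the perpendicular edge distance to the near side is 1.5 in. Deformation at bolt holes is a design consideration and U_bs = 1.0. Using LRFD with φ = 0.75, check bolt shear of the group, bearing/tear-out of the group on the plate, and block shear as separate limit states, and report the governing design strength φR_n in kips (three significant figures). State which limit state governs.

92 kips (bolt shear governs)

Bolt shear: A_b = π·0.875²/4 = 0.6013 in²; R_n = 68 × 0.6013 × 3 × 1 = 122.7 kips → 0.75 × 122.7 = 92 kips.
Bearing: edge l_c = 1.656, r_n = 86.46 kips; interior l_c = 2.312, r_n = 91.35 kips; R_n = 86.46 + 2·91.35 = 269.2 kips → 202 kips.
Block shear: A_gv = 6.469, A_nv = 4.594, A_nt = 0.75 in²; R_n = min(0.6F_uA_nv, 0.6F_yA_gv) + U_bs·F_u·A_nt = 183.2 kips → 137 kips.
Bolt shear governs: 92 kips.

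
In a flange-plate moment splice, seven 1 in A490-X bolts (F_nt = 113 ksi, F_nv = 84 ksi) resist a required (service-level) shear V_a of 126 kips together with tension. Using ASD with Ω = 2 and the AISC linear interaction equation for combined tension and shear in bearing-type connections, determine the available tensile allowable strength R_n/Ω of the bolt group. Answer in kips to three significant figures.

234 kips

A_b = π·1²/4 = 0.7854 in²; f_rv = 126 / (7 × 0.7854) = 22.92 ksi.
F'_nt = 1.3 F_nt − (Ω F_nt / F_nv) f_rv = 1.3·113 − (2·113/84)·22.92 = 85.24 ksi, capped at F_nt → F'_nt = 85.24 ksi.
R_n = F'_nt · A_b · n = 85.24 × 0.7854 × 7 = 468.6 kips.
Allowable strength R_n/Ω = 468.6 / 2 = 234 kips.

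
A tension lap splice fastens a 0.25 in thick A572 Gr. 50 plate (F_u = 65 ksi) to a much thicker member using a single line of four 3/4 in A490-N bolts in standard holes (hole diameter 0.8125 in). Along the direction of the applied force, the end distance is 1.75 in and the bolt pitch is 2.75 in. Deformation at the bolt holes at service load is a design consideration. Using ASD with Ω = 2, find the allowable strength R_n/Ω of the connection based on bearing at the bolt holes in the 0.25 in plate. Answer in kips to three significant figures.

57 kips

Per bolt r_n = 1.2 l_c t F_u ≤ 2.4 d t F_u; upper limit = 2.4 × 0.75 × 0.25 × 65 = 29.25 kips.
Edge bolt: l_c = 1.75 − 0.8125/2 = 1.344 in → 1.2 × 1.344 × 0.25 × 65 = 26.2 → r_n = 26.2 kips.
Interior bolts: l_c = 2.75 − 0.8125 = 1.938 in → 1.2 × 1.938 × 0.25 × 65 = 37.78 → r_n = 29.25 kips.
R_n = 1 × 26.2 + 3 × 29.25 = 114 kips.
Allowable strength R_n/Ω = 114 / 2 = 57 kips.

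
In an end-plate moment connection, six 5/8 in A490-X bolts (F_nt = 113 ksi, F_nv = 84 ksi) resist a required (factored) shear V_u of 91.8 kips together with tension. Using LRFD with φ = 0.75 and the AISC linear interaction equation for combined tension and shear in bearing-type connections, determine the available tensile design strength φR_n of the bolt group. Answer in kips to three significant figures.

A_b = π·0.625²/4 = 0.3068 in²; f_rv = 91.8 / (6 × 0.3068) = 49.87 ksi.
F'_nt = 1.3 F_nt − (F_nt / φF_nv) f_rv = 1.3·113 − (113/(0.75·84))·49.87 = 57.45 ksi, capped at F_nt → F'_nt = 57.45 ksi.
R_n = F'_nt · A_b · n = 57.45 × 0.3068 × 6 = 105.8 kips.
Design strength φR_n = 0.75 × 105.8 = 79.3 kips.

79.3 kips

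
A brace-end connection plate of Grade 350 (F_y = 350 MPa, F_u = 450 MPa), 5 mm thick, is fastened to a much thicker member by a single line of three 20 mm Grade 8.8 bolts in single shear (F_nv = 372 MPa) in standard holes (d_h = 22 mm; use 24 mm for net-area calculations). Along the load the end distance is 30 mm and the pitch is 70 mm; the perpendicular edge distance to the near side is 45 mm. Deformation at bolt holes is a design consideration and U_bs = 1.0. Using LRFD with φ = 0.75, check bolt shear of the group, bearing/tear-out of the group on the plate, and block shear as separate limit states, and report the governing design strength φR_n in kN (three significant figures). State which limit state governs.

167 kN (block shear governs)

Bolt shear: A_b = π·20²/4 = 314.2 mm²; R_n = 372 × 314.2 × 3 × 1 / 1000 = 350.6 kN → 0.75 × 350.6 = 263 kN.
Bearing: edge l_c = 19, r_n = 51.3 kN; interior l_c = 48, r_n = 108 kN; R_n = 51.3 + 2·108 = 267.3 kN → 200 kN.
Block shear: A_gv = 850, A_nv = 550, A_nt = 165 mm²; R_n = min(0.6F_uA_nv, 0.6F_yA_gv) + U_bs·F_u·A_nt = 222.8 kN → 167 kN.
Block shear governs: 167 kN.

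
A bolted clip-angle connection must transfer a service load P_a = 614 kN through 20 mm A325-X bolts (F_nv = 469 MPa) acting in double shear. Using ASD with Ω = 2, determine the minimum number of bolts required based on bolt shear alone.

A_b = π·20²/4 = 314.2 mm².
Per-bolt allowable strength R_n/Ω = 469 × 314.2 × 2 / 1000 / 2 = 147.3 kN.
n ≥ 614 / 147.3 = 4.167 → use 5 bolts.

5 bolts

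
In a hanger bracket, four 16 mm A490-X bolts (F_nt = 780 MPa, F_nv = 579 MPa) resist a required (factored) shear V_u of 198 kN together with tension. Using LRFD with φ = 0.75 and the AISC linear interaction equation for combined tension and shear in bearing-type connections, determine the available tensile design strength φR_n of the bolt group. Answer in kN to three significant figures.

A_b = π·16²/4 = 201.1 mm²; f_rv = 198 × 1000 / (4 × 201.1) = 246.2 MPa.
F'_nt = 1.3 F_nt − (F_nt / φF_nv) f_rv = 1.3·780 − (780/(0.75·579))·246.2 = 571.8 MPa, capped at F_nt → F'_nt = 571.8 MPa.
R_n = F'_nt · A_b · n = 571.8 × 201.1 × 4 / 1000 = 459.9 kN.
Design strength φR_n = 0.75 × 459.9 = 345 kN.

345 kN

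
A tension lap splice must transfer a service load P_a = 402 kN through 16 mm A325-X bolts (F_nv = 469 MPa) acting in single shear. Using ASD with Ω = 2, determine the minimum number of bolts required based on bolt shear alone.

9 bolts

A_b = π·16²/4 = 201.1 mm².
Per-bolt allowable strength R_n/Ω = 469 × 201.1 × 1 / 1000 / 2 = 47.15 kN.
n ≥ 402 / 47.15 = 8.526 → use 9 bolts.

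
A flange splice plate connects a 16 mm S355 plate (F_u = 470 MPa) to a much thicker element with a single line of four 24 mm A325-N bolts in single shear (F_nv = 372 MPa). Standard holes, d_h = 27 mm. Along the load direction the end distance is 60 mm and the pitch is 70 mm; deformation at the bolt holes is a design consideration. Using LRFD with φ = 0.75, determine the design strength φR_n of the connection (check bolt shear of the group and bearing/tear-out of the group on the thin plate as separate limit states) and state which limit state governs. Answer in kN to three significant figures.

Bolt shear: A_b = π·24²/4 = 452.4 mm²; R_n = 372 × 452.4 × 4 × 1 / 1000 = 673.2 kN → 0.75 × 673.2 = 505 kN.
Bearing (1.2 l_c t F_u ≤ 2.4 d t F_u): upper limit = 2.4·24·16·470 / 1000 = 433.2 kN.
  Edge l_c = 60 − 27/2 = 46.5 → r_n = 419.6 kN; interior l_c = 70 − 27 = 43 → r_n = 388 kN.
  R_n,bearing = 1·419.6 + 3·388 = 1584 kN → 0.75 × 1584 = 1190 kN.
Bolt shear governs: 505 kN.

505 kN (bolt shear governs)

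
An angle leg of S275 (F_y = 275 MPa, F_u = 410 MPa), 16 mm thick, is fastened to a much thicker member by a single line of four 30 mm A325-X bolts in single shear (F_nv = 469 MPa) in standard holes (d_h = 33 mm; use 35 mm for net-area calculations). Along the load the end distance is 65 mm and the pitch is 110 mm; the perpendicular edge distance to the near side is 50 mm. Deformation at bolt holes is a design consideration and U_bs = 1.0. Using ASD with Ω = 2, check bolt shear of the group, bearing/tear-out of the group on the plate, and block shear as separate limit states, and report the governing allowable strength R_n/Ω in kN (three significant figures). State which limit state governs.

Bolt shear: A_b = π·30²/4 = 706.9 mm²; R_n = 469 × 706.9 × 4 × 1 / 1000 = 1326 kN → 1326 / 2 = 663 kN.
Bearing: edge l_c = 48.5, r_n = 381.8 kN; interior l_c = 77, r_n = 472.3 kN; R_n = 381.8 + 3·472.3 = 1799 kN → 899 kN.
Block shear: A_gv = 6320, A_nv = 4360, A_nt = 520 mm²; R_n = min(0.6F_uA_nv, 0.6F_yA_gv) + U_bs·F_u·A_nt = 1256 kN → 628 kN.
Block shear governs: 628 kN.

628 kN (block shear governs)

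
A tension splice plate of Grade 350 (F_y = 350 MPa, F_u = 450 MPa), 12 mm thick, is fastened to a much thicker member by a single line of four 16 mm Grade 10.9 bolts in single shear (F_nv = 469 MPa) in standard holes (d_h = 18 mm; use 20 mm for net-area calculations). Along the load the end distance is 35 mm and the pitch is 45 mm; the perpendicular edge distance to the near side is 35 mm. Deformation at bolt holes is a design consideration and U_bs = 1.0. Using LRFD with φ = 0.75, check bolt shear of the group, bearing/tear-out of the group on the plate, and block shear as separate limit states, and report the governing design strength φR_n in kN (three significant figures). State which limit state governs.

283 kN (bolt shear governs)

Bolt shear: A_b = π·16²/4 = 201.1 mm²; R_n = 469 × 201.1 × 4 × 1 / 1000 = 377.2 kN → 0.75 × 377.2 = 283 kN.
Bearing: edge l_c = 26, r_n = 168.5 kN; interior l_c = 27, r_n = 175 kN; R_n = 168.5 + 3·175 = 693.4 kN → 520 kN.
Block shear: A_gv = 2040, A_nv = 1200, A_nt = 300 mm²; R_n = min(0.6F_uA_nv, 0.6F_yA_gv) + U_bs·F_u·A_nt = 459 kN → 344 kN.
Bolt shear governs: 283 kN.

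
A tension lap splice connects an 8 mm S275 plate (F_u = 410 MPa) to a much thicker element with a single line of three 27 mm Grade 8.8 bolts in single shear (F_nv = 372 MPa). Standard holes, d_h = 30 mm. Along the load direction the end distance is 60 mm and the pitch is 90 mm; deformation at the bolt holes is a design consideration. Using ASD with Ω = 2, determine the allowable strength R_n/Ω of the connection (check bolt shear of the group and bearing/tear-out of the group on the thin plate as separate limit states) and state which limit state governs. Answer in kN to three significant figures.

301 kN (bearing governs)

Bolt shear: A_b = π·27²/4 = 572.6 mm²; R_n = 372 × 572.6 × 3 × 1 / 1000 = 639 kN → 639 / 2 = 319 kN.
Bearing (1.2 l_c t F_u ≤ 2.4 d t F_u): upper limit = 2.4·27·8·410 / 1000 = 212.5 kN.
  Edge l_c = 60 − 30/2 = 45 → r_n = 177.1 kN; interior l_c = 90 − 30 = 60 → r_n = 212.5 kN.
  R_n,bearing = 1·177.1 + 2·212.5 = 602.2 kN → 602.2 / 2 = 301 kN.
Bearing governs: 301 kN.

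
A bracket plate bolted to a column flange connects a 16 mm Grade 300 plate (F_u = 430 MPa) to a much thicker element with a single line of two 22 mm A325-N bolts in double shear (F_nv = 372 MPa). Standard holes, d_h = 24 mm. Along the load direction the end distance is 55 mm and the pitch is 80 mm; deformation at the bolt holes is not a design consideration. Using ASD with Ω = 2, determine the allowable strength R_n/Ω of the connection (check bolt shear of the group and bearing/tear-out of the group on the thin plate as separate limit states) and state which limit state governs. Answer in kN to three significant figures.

Bolt shear: A_b = π·22²/4 = 380.1 mm²; R_n = 372 × 380.1 × 2 × 2 / 1000 = 565.6 kN → 565.6 / 2 = 283 kN.
Bearing (1.5 l_c t F_u ≤ 3.0 d t F_u): upper limit = 3.0·22·16·430 / 1000 = 454.1 kN.
  Edge l_c = 55 − 24/2 = 43 → r_n = 443.8 kN; interior l_c = 80 − 24 = 56 → r_n = 454.1 kN.
  R_n,bearing = 1·443.8 + 1·454.1 = 897.8 kN → 897.8 / 2 = 449 kN.
Bolt shear governs: 283 kN.

283 kN (bolt shear governs)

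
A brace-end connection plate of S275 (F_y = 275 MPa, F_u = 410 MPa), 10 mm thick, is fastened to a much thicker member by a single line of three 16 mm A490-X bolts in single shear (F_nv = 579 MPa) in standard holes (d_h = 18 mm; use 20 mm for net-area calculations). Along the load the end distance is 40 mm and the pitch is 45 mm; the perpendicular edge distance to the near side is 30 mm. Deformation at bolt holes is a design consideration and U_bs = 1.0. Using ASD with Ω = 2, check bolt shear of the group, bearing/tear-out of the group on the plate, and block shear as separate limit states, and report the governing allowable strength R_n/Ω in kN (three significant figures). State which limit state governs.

139 kN (block shear governs)

Bolt shear: A_b = π·16²/4 = 201.1 mm²; R_n = 579 × 201.1 × 3 × 1 / 1000 = 349.2 kN → 349.2 / 2 = 175 kN.
Bearing: edge l_c = 31, r_n = 152.5 kN; interior l_c = 27, r_n = 132.8 kN; R_n = 152.5 + 2·132.8 = 418.2 kN → 209 kN.
Block shear: A_gv = 1300, A_nv = 800, A_nt = 200 mm²; R_n = min(0.6F_uA_nv, 0.6F_yA_gv) + U_bs·F_u·A_nt = 278.8 kN → 139 kN.
Block shear governs: 139 kN.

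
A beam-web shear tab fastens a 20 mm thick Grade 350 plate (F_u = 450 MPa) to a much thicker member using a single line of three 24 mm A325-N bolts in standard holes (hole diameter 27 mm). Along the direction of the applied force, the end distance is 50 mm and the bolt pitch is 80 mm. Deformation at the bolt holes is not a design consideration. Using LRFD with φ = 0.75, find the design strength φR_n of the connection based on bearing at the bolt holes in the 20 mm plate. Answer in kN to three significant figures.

Per bolt r_n = 1.5 l_c t F_u ≤ 3.0 d t F_u; upper limit = 3.0 × 24 × 20 × 450 / 1000 = 648 kN.
Edge bolt: l_c = 50 − 27/2 = 36.5 mm → 1.5 × 36.5 × 20 × 450 / 1000 = 492.8 → r_n = 492.8 kN.
Interior bolts: l_c = 80 − 27 = 53 mm → 1.5 × 53 × 20 × 450 / 1000 = 715.5 → r_n = 648 kN.
R_n = 1 × 492.8 + 2 × 648 = 1789 kN.
Design strength φR_n = 0.75 × 1789 = 1340 kN.

1340 kN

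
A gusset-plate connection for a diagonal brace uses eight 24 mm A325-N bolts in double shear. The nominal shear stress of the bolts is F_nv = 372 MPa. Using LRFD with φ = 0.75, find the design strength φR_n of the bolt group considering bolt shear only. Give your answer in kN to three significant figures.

2020 kN

A_b = π × 24² / 4 = 452.4 mm².
R_n = F_nv · A_b · n · n_s = 372 × 452.4 × 8 × 2 / 1000 = 2693 kN.
Design strength φR_n = 0.75 × 2693 = 2020 kN.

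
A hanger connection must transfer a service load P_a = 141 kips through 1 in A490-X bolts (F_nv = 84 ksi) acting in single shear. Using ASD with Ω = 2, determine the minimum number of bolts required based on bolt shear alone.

5 bolts

A_b = π·1²/4 = 0.7854 in².
Per-bolt allowable strength R_n/Ω = 84 × 0.7854 × 1 / 2 = 32.99 kips.
n ≥ 141 / 32.99 = 4.274 → use 5 bolts.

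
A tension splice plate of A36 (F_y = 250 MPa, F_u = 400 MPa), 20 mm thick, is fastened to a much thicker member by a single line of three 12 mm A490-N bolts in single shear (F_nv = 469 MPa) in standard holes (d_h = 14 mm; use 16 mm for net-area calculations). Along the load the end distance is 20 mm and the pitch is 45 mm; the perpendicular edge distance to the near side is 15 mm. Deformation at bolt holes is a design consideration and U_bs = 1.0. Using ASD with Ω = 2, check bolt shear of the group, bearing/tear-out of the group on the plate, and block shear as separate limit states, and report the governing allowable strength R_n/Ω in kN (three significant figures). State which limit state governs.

79.6 kN (bolt shear governs)

Bolt shear: A_b = π·12²/4 = 113.1 mm²; R_n = 469 × 113.1 × 3 × 1 / 1000 = 159.1 kN → 159.1 / 2 = 79.6 kN.
Bearing: edge l_c = 13, r_n = 124.8 kN; interior l_c = 31, r_n = 230.4 kN; R_n = 124.8 + 2·230.4 = 585.6 kN → 293 kN.
Block shear: A_gv = 2200, A_nv = 1400, A_nt = 140 mm²; R_n = min(0.6F_uA_nv, 0.6F_yA_gv) + U_bs·F_u·A_nt = 386 kN → 193 kN.
Bolt shear governs: 79.6 kN.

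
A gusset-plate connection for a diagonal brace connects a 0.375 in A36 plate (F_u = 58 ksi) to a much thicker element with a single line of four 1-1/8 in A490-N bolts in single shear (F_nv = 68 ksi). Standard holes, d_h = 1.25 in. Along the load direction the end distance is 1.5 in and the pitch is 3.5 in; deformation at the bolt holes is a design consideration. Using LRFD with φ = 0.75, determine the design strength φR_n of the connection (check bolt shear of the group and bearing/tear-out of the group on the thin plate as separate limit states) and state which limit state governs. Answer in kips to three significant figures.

149 kips (bearing governs)

Bolt shear: A_b = π·1.125²/4 = 0.994 in²; R_n = 68 × 0.994 × 4 × 1 = 270.4 kips → 0.75 × 270.4 = 203 kips.
Bearing (1.2 l_c t F_u ≤ 2.4 d t F_u): upper limit = 2.4·1.125·0.375·58 = 58.72 kips.
  Edge l_c = 1.5 − 1.25/2 = 0.875 → r_n = 22.84 kips; interior l_c = 3.5 − 1.25 = 2.25 → r_n = 58.72 kips.
  R_n,bearing = 1·22.84 + 3·58.72 = 199 kips → 0.75 × 199 = 149 kips.
Bearing governs: 149 kips.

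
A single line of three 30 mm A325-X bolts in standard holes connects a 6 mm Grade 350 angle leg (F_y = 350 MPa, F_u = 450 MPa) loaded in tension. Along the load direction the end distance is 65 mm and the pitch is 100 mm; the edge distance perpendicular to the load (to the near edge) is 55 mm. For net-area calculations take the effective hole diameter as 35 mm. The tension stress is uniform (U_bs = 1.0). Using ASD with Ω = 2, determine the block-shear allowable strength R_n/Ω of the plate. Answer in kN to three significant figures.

194 kN

Shear plane L_v = 65 + 2·100 = 265 mm; A_gv = 265 × 6 = 1590 mm².
A_nv = (265 − 2.5·35) × 6 = 1065 mm².
A_nt = (55 − 0.5·35) × 6 = 225 mm².
0.6 F_u A_nv = 287.6 kN; 0.6 F_y A_gv = 333.9 kN → shear rupture governs the shear term.
R_n = 287.6 + 1.0 × 450 × 225 / 1000 = 388.8 kN.
Allowable strength R_n/Ω = 388.8 / 2 = 194 kN.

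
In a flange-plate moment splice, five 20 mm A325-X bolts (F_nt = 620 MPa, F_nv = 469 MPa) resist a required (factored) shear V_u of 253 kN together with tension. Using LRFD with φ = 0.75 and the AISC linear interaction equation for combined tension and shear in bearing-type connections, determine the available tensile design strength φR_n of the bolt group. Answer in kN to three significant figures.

A_b = π·20²/4 = 314.2 mm²; f_rv = 253 × 1000 / (5 × 314.2) = 161.1 MPa.
F'_nt = 1.3 F_nt − (F_nt / φF_nv) f_rv = 1.3·620 − (620/(0.75·469))·161.1 = 522.1 MPa, capped at F_nt → F'_nt = 522.1 MPa.
R_n = F'_nt · A_b · n = 522.1 × 314.2 × 5 / 1000 = 820.1 kN.
Design strength φR_n = 0.75 × 820.1 = 615 kN.

615 kN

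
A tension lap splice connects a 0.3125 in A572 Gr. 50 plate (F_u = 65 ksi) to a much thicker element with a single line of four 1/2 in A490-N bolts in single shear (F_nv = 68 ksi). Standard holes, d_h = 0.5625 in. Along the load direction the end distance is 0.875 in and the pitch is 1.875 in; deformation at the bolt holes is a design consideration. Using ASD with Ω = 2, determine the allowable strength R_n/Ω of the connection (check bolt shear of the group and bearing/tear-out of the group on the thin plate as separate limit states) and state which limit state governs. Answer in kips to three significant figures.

Bolt shear: A_b = π·0.5²/4 = 0.1963 in²; R_n = 68 × 0.1963 × 4 × 1 = 53.41 kips → 53.41 / 2 = 26.7 kips.
Bearing (1.2 l_c t F_u ≤ 2.4 d t F_u): upper limit = 2.4·0.5·0.3125·65 = 24.38 kips.
  Edge l_c = 0.875 − 0.5625/2 = 0.5938 → r_n = 14.47 kips; interior l_c = 1.875 − 0.5625 = 1.312 → r_n = 24.38 kips.
  R_n,bearing = 1·14.47 + 3·24.38 = 87.6 kips → 87.6 / 2 = 43.8 kips.
Bolt shear governs: 26.7 kips.

26.7 kips (bolt shear governs)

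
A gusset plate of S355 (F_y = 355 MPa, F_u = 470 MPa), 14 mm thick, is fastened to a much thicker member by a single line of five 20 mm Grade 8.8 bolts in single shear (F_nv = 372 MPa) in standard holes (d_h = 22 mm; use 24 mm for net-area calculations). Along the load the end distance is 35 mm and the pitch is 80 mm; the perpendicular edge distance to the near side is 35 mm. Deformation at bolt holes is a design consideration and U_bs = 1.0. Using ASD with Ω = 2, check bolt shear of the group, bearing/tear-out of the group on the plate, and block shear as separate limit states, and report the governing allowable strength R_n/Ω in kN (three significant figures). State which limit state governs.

292 kN (bolt shear governs)

Bolt shear: A_b = π·20²/4 = 314.2 mm²; R_n = 372 × 314.2 × 5 × 1 / 1000 = 584.3 kN → 584.3 / 2 = 292 kN.
Bearing: edge l_c = 24, r_n = 189.5 kN; interior l_c = 58, r_n = 315.8 kN; R_n = 189.5 + 4·315.8 = 1453 kN → 726 kN.
Block shear: A_gv = 4970, A_nv = 3458, A_nt = 322 mm²; R_n = min(0.6F_uA_nv, 0.6F_yA_gv) + U_bs·F_u·A_nt = 1126 kN → 563 kN.
Bolt shear governs: 292 kN.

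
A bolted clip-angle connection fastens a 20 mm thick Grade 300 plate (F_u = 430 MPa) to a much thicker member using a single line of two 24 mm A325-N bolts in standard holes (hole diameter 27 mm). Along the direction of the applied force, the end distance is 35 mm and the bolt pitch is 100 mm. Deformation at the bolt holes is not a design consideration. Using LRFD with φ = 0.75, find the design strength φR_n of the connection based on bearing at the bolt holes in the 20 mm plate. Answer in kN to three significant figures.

Per bolt r_n = 1.5 l_c t F_u ≤ 3.0 d t F_u; upper limit = 3.0 × 24 × 20 × 430 / 1000 = 619.2 kN.
Edge bolt: l_c = 35 − 27/2 = 21.5 mm → 1.5 × 21.5 × 20 × 430 / 1000 = 277.4 → r_n = 277.4 kN.
Interior bolts: l_c = 100 − 27 = 73 mm → 1.5 × 73 × 20 × 430 / 1000 = 941.7 → r_n = 619.2 kN.
R_n = 1 × 277.4 + 1 × 619.2 = 896.6 kN.
Design strength φR_n = 0.75 × 896.6 = 672 kN.

672 kN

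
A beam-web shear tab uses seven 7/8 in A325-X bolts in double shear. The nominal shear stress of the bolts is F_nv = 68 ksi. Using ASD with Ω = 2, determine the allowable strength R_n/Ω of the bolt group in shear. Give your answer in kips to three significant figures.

286 kips

A_b = π × 0.875² / 4 = 0.6013 in².
R_n = F_nv · A_b · n · n_s = 68 × 0.6013 × 7 × 2 = 572.5 kips.
Allowable strength R_n/Ω = 572.5 / 2 = 286 kips.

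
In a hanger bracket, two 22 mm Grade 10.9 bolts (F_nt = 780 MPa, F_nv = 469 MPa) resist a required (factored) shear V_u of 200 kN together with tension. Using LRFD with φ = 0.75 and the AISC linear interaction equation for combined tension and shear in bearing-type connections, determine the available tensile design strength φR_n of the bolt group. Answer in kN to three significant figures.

A_b = π·22²/4 = 380.1 mm²; f_rv = 200 × 1000 / (2 × 380.1) = 263.1 MPa.
F'_nt = 1.3 F_nt − (F_nt / φF_nv) f_rv = 1.3·780 − (780/(0.75·469))·263.1 = 430.7 MPa, capped at F_nt → F'_nt = 430.7 MPa.
R_n = F'_nt · A_b · n = 430.7 × 380.1 × 2 / 1000 = 327.4 kN.
Design strength φR_n = 0.75 × 327.4 = 246 kN.

246 kN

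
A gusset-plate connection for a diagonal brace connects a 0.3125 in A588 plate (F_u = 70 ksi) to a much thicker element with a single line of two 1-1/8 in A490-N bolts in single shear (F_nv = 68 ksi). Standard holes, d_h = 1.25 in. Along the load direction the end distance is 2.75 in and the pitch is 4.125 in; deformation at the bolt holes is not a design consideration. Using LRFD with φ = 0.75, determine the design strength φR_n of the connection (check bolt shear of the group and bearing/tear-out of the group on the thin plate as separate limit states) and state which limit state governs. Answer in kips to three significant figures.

Bolt shear: A_b = π·1.125²/4 = 0.994 in²; R_n = 68 × 0.994 × 2 × 1 = 135.2 kips → 0.75 × 135.2 = 101 kips.
Bearing (1.5 l_c t F_u ≤ 3.0 d t F_u): upper limit = 3.0·1.125·0.3125·70 = 73.83 kips.
  Edge l_c = 2.75 − 1.25/2 = 2.125 → r_n = 69.73 kips; interior l_c = 4.125 − 1.25 = 2.875 → r_n = 73.83 kips.
  R_n,bearing = 1·69.73 + 1·73.83 = 143.6 kips → 0.75 × 143.6 = 108 kips.
Bolt shear governs: 101 kips.

101 kips (bolt shear governs)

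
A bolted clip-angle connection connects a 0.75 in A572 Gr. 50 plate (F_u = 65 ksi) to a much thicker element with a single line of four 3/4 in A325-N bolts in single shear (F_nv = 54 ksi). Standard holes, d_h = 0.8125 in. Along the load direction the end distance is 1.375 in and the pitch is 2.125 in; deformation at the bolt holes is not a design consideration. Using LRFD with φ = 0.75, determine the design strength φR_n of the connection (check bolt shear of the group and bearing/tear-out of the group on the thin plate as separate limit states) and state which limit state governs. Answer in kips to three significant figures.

71.6 kips (bolt shear governs)

Bolt shear: A_b = π·0.75²/4 = 0.4418 in²; R_n = 54 × 0.4418 × 4 × 1 = 95.43 kips → 0.75 × 95.43 = 71.6 kips.
Bearing (1.5 l_c t F_u ≤ 3.0 d t F_u): upper limit = 3.0·0.75·0.75·65 = 109.7 kips.
  Edge l_c = 1.375 − 0.8125/2 = 0.9688 → r_n = 70.84 kips; interior l_c = 2.125 − 0.8125 = 1.312 → r_n = 95.98 kips.
  R_n,bearing = 1·70.84 + 3·95.98 = 358.8 kips → 0.75 × 358.8 = 269 kips.
Bolt shear governs: 71.6 kips.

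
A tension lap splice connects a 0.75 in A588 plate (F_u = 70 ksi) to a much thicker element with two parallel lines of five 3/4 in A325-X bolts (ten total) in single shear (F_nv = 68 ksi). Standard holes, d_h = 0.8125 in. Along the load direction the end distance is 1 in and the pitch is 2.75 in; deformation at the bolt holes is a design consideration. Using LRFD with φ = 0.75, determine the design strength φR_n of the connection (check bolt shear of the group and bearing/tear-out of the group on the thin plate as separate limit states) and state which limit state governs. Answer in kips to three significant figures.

Bolt shear: A_b = π·0.75²/4 = 0.4418 in²; R_n = 68 × 0.4418 × 10 × 1 = 300.4 kips → 0.75 × 300.4 = 225 kips.
Bearing (1.2 l_c t F_u ≤ 2.4 d t F_u): upper limit = 2.4·0.75·0.75·70 = 94.5 kips.
  Edge l_c = 1 − 0.8125/2 = 0.5938 → r_n = 37.41 kips; interior l_c = 2.75 − 0.8125 = 1.938 → r_n = 94.5 kips.
  R_n,bearing = 2·37.41 + 8·94.5 = 830.8 kips → 0.75 × 830.8 = 623 kips.
Bolt shear governs: 225 kips.

225 kips (bolt shear governs)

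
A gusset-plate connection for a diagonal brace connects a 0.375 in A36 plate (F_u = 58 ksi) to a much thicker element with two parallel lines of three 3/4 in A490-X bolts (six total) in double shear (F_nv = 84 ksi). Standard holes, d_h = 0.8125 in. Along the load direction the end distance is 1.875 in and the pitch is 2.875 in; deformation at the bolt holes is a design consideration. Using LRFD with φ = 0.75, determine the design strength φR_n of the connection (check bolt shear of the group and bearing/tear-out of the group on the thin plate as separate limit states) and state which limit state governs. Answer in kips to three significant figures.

Bolt shear: A_b = π·0.75²/4 = 0.4418 in²; R_n = 84 × 0.4418 × 6 × 2 = 445.3 kips → 0.75 × 445.3 = 334 kips.
Bearing (1.2 l_c t F_u ≤ 2.4 d t F_u): upper limit = 2.4·0.75·0.375·58 = 39.15 kips.
  Edge l_c = 1.875 − 0.8125/2 = 1.469 → r_n = 38.33 kips; interior l_c = 2.875 − 0.8125 = 2.062 → r_n = 39.15 kips.
  R_n,bearing = 2·38.33 + 4·39.15 = 233.3 kips → 0.75 × 233.3 = 175 kips.
Bearing governs: 175 kips.

175 kips (bearing governs)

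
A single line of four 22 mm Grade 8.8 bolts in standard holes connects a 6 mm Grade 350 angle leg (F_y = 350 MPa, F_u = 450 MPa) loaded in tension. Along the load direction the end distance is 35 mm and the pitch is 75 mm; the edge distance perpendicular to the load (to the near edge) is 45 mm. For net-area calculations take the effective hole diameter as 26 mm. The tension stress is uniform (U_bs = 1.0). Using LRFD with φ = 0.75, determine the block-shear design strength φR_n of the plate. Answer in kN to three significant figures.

Shear plane L_v = 35 + 3·75 = 260 mm; A_gv = 260 × 6 = 1560 mm².
A_nv = (260 − 3.5·26) × 6 = 1014 mm².
A_nt = (45 − 0.5·26) × 6 = 192 mm².
0.6 F_u A_nv = 273.8 kN; 0.6 F_y A_gv = 327.6 kN → shear rupture governs the shear term.
R_n = 273.8 + 1.0 × 450 × 192 / 1000 = 360.2 kN.
Design strength φR_n = 0.75 × 360.2 = 270 kN.

270 kN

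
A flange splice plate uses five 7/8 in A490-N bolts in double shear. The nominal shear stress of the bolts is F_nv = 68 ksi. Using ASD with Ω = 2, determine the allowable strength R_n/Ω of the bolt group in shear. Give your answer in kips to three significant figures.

204 kips

A_b = π × 0.875² / 4 = 0.6013 in².
R_n = F_nv · A_b · n · n_s = 68 × 0.6013 × 5 × 2 = 408.9 kips.
Allowable strength R_n/Ω = 408.9 / 2 = 204 kips.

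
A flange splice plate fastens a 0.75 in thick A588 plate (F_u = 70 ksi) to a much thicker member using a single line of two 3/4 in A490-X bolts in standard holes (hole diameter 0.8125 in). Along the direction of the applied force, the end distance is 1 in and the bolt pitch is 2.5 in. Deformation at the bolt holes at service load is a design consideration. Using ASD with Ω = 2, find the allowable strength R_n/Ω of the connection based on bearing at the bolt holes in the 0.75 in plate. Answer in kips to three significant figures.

66 kips

Per bolt r_n = 1.2 l_c t F_u ≤ 2.4 d t F_u; upper limit = 2.4 × 0.75 × 0.75 × 70 = 94.5 kips.
Edge bolt: l_c = 1 − 0.8125/2 = 0.5938 in → 1.2 × 0.5938 × 0.75 × 70 = 37.41 → r_n = 37.41 kips.
Interior bolts: l_c = 2.5 − 0.8125 = 1.688 in → 1.2 × 1.688 × 0.75 × 70 = 106.3 → r_n = 94.5 kips.
R_n = 1 × 37.41 + 1 × 94.5 = 131.9 kips.
Allowable strength R_n/Ω = 131.9 / 2 = 66 kips.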